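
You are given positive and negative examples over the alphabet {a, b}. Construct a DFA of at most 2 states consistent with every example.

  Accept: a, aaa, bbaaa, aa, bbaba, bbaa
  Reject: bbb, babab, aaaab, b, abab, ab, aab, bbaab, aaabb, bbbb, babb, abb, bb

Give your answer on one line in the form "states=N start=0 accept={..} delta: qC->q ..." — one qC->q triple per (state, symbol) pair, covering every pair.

Grow the machine one transition at a time. Run the examples from 0; the earliest place one falls off (shortest prefix, ties alphabetical) gets sent to the lowest-numbered state that keeps every Accept/Reject pair distinguishable — a pair clashes when both reach the same state with identical unread suffix — and to a fresh state only if none does.
a: 0a undefined. 0a->0: ok.
b: 0b undefined. 0b->0: no, a/bbb meet in 0. Open state 1: 0b->1.
ba: 1a undefined. 1a->0: ok.
bb: 1b undefined. 1b->0: no, a/aaabb meet in 0. 1b->1: ok.
All examples now run through 2 states with every (state, symbol) defined. Accept strings end in {0}, Reject strings end in {1}; accept={0}.

states=2 start=0 accept={0} delta: 0a->0 0b->1 1a->0 1b->1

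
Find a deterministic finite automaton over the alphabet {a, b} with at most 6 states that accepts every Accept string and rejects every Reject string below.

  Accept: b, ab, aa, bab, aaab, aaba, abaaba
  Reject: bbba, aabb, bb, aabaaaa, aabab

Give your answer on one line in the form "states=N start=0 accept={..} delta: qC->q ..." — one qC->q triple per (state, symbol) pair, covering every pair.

states=6 start=0 accept={1,2,3,4} delta: 0a->1 0b->2 1a->1 1b->3 2a->0 2b->0 3a->4 3b->0 4a->5 4b->0 5a->2 5b->0

Fold the examples into a partial DFA from state 0: repeatedly fix the first undefined (state, symbol) met by the shortest-then-alphabetical prefix, trying targets in increasing order and rejecting any under which an Accept and a Reject string meet in one state with the same remainder; add a state when all current targets are rejected. Accepting states are where Accept strings end.
a: 0a undefined. 0a->0: no, bab/aabab meet in 0 with "bab" left. Open state 1: 0a->1.
b: 0b undefined. 0b->0: no, b/bb meet in 0. 0b->1: no, ab/bb meet in 1 with "b" left. Open state 2: 0b->2.
aa: 1a undefined. 1a->0: no, bab/aabab meet in 2 with "ab" left. 1a->1: ok.
ab: 1b undefined. 1b->0: no, b/aabb meet in 2. 1b->1: no, ab/aabb meet in 1. 1b->2: no, bab/aabab meet in 2 with "ab" left. Open state 3: 1b->3.
ba: 2a undefined. 2a->0: ok.
bb: 2b undefined. 2b->0: ok.
aba: 3a undefined. 3a->0: no, b/aabab meet in 2. 3a->1: no, ab/aabab meet in 3. 3a->2: no, aa/aabaaaa meet in 1. 3a->3: no, ab/aabaaaa meet in 3. Open state 4: 3a->4.
aabb: 3b undefined. 3b->0: ok.
abaa: 4a undefined. 4a->0: no, aa/aabaaaa meet in 1. 4a->1: no, aa/aabaaaa meet in 1. 4a->2: no, aa/aabaaaa meet in 1. 4a->3: no, ab/aabaaaa meet in 3. 4a->4: no, aaba/aabaaaa meet in 4. Open state 5: 4a->5.
aabab: 4b undefined. 4b->0: ok.
abaab: 5b undefined. 5b->0: ok.
aabaaa: 5a undefined. 5a->0: no, aa/aabaaaa meet in 1. 5a->1: no, aa/aabaaaa meet in 1. 5a->2: ok.
All examples now run through 6 states with every (state, symbol) defined. Accept strings end in {1,2,3,4}, Reject strings end in {0}; accept={1,2,3,4}.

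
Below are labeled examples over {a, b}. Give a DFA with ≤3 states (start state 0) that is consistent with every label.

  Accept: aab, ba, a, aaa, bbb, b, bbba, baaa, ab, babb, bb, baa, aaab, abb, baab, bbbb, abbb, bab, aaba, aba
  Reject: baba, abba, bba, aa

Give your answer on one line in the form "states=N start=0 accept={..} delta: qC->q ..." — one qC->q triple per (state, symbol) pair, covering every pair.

states=3 start=0 accept={1,2} delta: 0a->1 0b->2 1a->0 1b->2 2a->2 2b->1

State merging on the prefix tree: take the shortest (then alphabetical) example prefix whose next move is undefined and point that move at state 0, else 1, else 2, ...; a target is out if some Accept/Reject pair would then sit in one state with the same input left (inseparable). If every existing state is out, open a new one.
a: 0a undefined. 0a->0: no, a/aa meet in 0. Open state 1: 0a->1.
b: 0b undefined. 0b->0: no, ba/bba meet in 1. 0b->1: no, ba/aa meet in 1 with "a" left. Open state 2: 0b->2.
aa: 1a undefined. 1a->0: ok.
ab: 1b undefined. 1b->0: no, ba/abba meet in 2 with "a" left. 1b->1: no, aba/abba meet in 0. 1b->2: ok.
ba: 2a undefined. 2a->0: no, ba/baba meet in 0. 2a->1: no, ba/baba meet in 1. 2a->2: ok.
bb: 2b undefined. 2b->0: no, a/baba meet in 1. 2b->1: ok.
All examples now run through 3 states with every (state, symbol) defined. Accept strings end in {1,2}, Reject strings end in {0}; accept={1,2}.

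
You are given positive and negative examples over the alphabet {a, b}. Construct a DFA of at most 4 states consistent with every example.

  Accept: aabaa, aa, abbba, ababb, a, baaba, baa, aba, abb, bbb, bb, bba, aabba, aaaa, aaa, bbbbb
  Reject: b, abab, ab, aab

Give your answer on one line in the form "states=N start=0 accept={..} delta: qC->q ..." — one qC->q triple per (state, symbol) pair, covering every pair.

states=3 start=0 accept={0,2} delta: 0a->0 0b->1 1a->0 1b->2 2a->0 2b->0

Fold the examples into a partial DFA from state 0: repeatedly fix the first undefined (state, symbol) met by the shortest-then-alphabetical prefix, trying targets in increasing order and rejecting any under which an Accept and a Reject string meet in one state with the same remainder; add a state when all current targets are rejected. Accepting states are where Accept strings end.
a: 0a undefined. 0a->0: ok.
b: 0b undefined. 0b->0: no, aabaa/b meet in 0. Open state 1: 0b->1.
ba: 1a undefined. 1a->0: ok.
bb: 1b undefined. 1b->0: no, bbb/b meet in 1. 1b->1: no, ababb/b meet in 1. Open state 2: 1b->2.
bba: 2a undefined. 2a->0: ok.
bbb: 2b undefined. 2b->0: ok.
All examples now run through 3 states with every (state, symbol) defined. Accept strings end in {0,2}, Reject strings end in {1}; accept={0,2}.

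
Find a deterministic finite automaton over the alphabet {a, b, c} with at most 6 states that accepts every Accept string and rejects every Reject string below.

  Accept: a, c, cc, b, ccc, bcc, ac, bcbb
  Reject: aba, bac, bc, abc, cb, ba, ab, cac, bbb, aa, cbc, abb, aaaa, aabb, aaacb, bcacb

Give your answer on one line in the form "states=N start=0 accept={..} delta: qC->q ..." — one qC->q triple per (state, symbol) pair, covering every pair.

states=5 start=0 accept={0,1,2} delta: 0a->1 0b->2 0c->1 1a->3 1b->3 1c->0 2a->3 2b->1 2c->4 3a->3 3b->3 3c->3 4a->0 4b->0 4c->0

State merging on the prefix tree: take the shortest (then alphabetical) example prefix whose next move is undefined and point that move at state 0, else 1, else 2, ...; a target is out if some Accept/Reject pair would then sit in one state with the same input left (inseparable). If every existing state is out, open a new one.
a: 0a undefined. 0a->0: no, a/aa meet in 0. Open state 1: 0a->1.
b: 0b undefined. 0b->0: no, a/ba meet in 1. 0b->1: no, ac/bc meet in 1 with "c" left. Open state 2: 0b->2.
c: 0c undefined. 0c->0: no, b/cb meet in 2. 0c->1: ok.
aa: 1a undefined. 1a->0: no, a/cac meet in 1. 1a->1: no, a/aa meet in 1. 1a->2: no, b/aa meet in 2. Open state 3: 1a->3.
ab: 1b undefined. 1b->0: no, a/aba meet in 1. 1b->1: no, a/cb meet in 1. 1b->2: no, b/cb meet in 2. 1b->3: ok.
ac: 1c undefined. 1c->0: ok.
ba: 2a undefined. 2a->0: no, a/bac meet in 1. 2a->1: no, a/ba meet in 1. 2a->2: no, b/ba meet in 2. 2a->3: ok.
bb: 2b undefined. 2b->0: no, b/bbb meet in 2. 2b->1: ok.
bc: 2c undefined. 2c->0: no, cc/bc meet in 0. 2c->1: no, a/bc meet in 1. 2c->2: no, b/bc meet in 2. 2c->3: no, bcc/bac meet in 3 with "c" left. Open state 4: 2c->4.
aaa: 3a undefined. 3a->0: no, a/aaaa meet in 1. 3a->1: no, a/aba meet in 1. 3a->2: no, b/aba meet in 2. 3a->3: ok.
aab: 3b undefined. 3b->0: no, cc/abb meet in 0. 3b->1: no, a/abb meet in 1. 3b->2: no, a/aabb meet in 1. 3b->3: ok.
abc: 3c undefined. 3c->0: no, cc/bac meet in 0. 3c->1: no, a/bac meet in 1. 3c->2: no, a/aaacb meet in 1. 3c->3: ok.
bca: 4a undefined. 4a->0: ok.
bcb: 4b undefined. 4b->0: ok.
bcc: 4c undefined. 4c->0: ok.
All examples now run through 5 states with every (state, symbol) defined. Accept strings end in {0,1,2}, Reject strings end in {3,4}; accept={0,1,2}.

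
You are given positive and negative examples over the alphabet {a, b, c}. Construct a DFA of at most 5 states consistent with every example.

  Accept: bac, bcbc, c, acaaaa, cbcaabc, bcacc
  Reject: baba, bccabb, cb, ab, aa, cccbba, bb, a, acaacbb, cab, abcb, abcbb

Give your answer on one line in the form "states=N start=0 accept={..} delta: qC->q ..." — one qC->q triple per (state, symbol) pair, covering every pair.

states=2 start=0 accept={1} delta: 0a->0 0b->0 0c->1 1a->1 1b->0 1c->0

State merging on the prefix tree: take the shortest (then alphabetical) example prefix whose next move is undefined and point that move at state 0, else 1, else 2, ...; a target is out if some Accept/Reject pair would then sit in one state with the same input left (inseparable). If every existing state is out, open a new one.
a: 0a undefined. 0a->0: ok.
b: 0b undefined. 0b->0: ok.
c: 0c undefined. 0c->0: no, bac/baba meet in 0. Open state 1: 0c->1.
ca: 1a undefined. 1a->0: no, acaaaa/baba meet in 0. 1a->1: ok.
cb: 1b undefined. 1b->0: ok.
cc: 1c undefined. 1c->0: ok.
All examples now run through 2 states with every (state, symbol) defined. Accept strings end in {1}, Reject strings end in {0}; accept={1}.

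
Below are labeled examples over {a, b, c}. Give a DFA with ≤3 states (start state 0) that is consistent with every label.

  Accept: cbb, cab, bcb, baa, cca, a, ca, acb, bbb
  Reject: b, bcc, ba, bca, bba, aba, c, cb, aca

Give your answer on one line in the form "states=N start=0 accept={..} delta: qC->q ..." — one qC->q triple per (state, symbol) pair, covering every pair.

states=3 start=0 accept={1} delta: 0a->1 0b->2 0c->0 1a->0 1b->1 1c->1 2a->0 2b->1 2c->2

Grow the machine one transition at a time. Run the examples from 0; the earliest place one falls off (shortest prefix, ties alphabetical) gets sent to the lowest-numbered state that keeps every Accept/Reject pair distinguishable — a pair clashes when both reach the same state with identical unread suffix — and to a fresh state only if none does.
a: 0a undefined. 0a->0: no, ca/aca meet in 0 with "ca" left. Open state 1: 0a->1.
b: 0b undefined. 0b->0: no, bcb/cb meet in 0 with "cb" left. 0b->1: no, a/b meet in 1. Open state 2: 0b->2.
c: 0c undefined. 0c->0: ok.
ab: 1b undefined. 1b->0: no, cab/c meet in 0. 1b->1: ok.
ac: 1c undefined. 1c->0: no, cab/aca meet in 1. 1c->1: ok.
ba: 2a undefined. 2a->0: ok.
bb: 2b undefined. 2b->0: no, cbb/ba meet in 0. 2b->1: ok.
bc: 2c undefined. 2c->0: no, cbb/bca meet in 1. 2c->1: no, cbb/bcc meet in 1. 2c->2: ok.
aba: 1a undefined. 1a->0: ok.
All examples now run through 3 states with every (state, symbol) defined. Accept strings end in {1}, Reject strings end in {0,2}; accept={1}.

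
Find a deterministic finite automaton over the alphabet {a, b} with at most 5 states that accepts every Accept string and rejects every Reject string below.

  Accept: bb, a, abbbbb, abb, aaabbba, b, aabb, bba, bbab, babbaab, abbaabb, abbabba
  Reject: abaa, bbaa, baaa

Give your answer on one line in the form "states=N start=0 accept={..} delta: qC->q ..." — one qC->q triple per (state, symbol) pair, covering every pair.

Grow the machine one transition at a time. Run the examples from 0; the earliest place one falls off (shortest prefix, ties alphabetical) gets sent to the lowest-numbered state that keeps every Accept/Reject pair distinguishable — a pair clashes when both reach the same state with identical unread suffix — and to a fresh state only if none does.
a: 0a undefined. 0a->0: ok.
b: 0b undefined. 0b->0: no, bb/abaa meet in 0. Open state 1: 0b->1.
ba: 1a undefined. 1a->0: no, a/abaa meet in 0. 1a->1: no, b/abaa meet in 1. Open state 2: 1a->2.
bb: 1b undefined. 1b->0: no, bb/bbaa meet in 0. 1b->1: ok.
baa: 2a undefined. 2a->0: no, a/abaa meet in 0. 2a->1: no, bb/abaa meet in 1. 2a->2: no, aaabbba/abaa meet in 2. Open state 3: 2a->3.
bab: 2b undefined. 2b->0: ok.
baaa: 3a undefined. 3a->0: no, a/baaa meet in 0. 3a->1: no, bb/baaa meet in 1. 3a->2: no, aaabbba/baaa meet in 2. 3a->3: ok.
abbaab: 3b undefined. 3b->0: ok.
All examples now run through 4 states with every (state, symbol) defined. Accept strings end in {0,1,2}, Reject strings end in {3}; accept={0,1,2}.

states=4 start=0 accept={0,1,2} delta: 0a->0 0b->1 1a->2 1b->1 2a->3 2b->0 3a->3 3b->0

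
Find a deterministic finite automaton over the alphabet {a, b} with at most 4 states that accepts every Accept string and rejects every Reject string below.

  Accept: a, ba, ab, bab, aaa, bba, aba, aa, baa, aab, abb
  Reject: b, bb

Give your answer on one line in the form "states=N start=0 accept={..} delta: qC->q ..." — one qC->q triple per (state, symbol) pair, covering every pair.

states=2 start=0 accept={1} delta: 0a->1 0b->0 1a->1 1b->1

Fold the examples into a partial DFA from state 0: repeatedly fix the first undefined (state, symbol) met by the shortest-then-alphabetical prefix, trying targets in increasing order and rejecting any under which an Accept and a Reject string meet in one state with the same remainder; add a state when all current targets are rejected. Accepting states are where Accept strings end.
a: 0a undefined. 0a->0: no, ab/b meet in 0 with "b" left. Open state 1: 0a->1.
b: 0b undefined. 0b->0: ok.
aa: 1a undefined. 1a->0: no, aa/b meet in 0. 1a->1: ok.
ab: 1b undefined. 1b->0: no, ab/b meet in 0. 1b->1: ok.
All examples now run through 2 states with every (state, symbol) defined. Accept strings end in {1}, Reject strings end in {0}; accept={1}.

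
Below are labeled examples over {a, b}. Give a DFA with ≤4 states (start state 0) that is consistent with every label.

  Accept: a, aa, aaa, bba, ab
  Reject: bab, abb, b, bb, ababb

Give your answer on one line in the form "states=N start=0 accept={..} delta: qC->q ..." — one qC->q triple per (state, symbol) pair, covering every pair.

Grow the machine one transition at a time. Run the examples from 0; the earliest place one falls off (shortest prefix, ties alphabetical) gets sent to the lowest-numbered state that keeps every Accept/Reject pair distinguishable — a pair clashes when both reach the same state with identical unread suffix — and to a fresh state only if none does.
a: 0a undefined. 0a->0: no, ab/b meet in 0 with "b" left. Open state 1: 0a->1.
b: 0b undefined. 0b->0: no, ab/bab meet in 1 with "b" left. 0b->1: no, a/b meet in 1. Open state 2: 0b->2.
aa: 1a undefined. 1a->0: ok.
ab: 1b undefined. 1b->0: ok.
ba: 2a undefined. 2a->0: ok.
bb: 2b undefined. 2b->0: no, aa/bb meet in 0. 2b->1: no, a/bb meet in 1. 2b->2: ok.
All examples now run through 3 states with every (state, symbol) defined. Accept strings end in {0,1}, Reject strings end in {2}; accept={0,1}.

states=3 start=0 accept={0,1} delta: 0a->1 0b->2 1a->0 1b->0 2a->0 2b->2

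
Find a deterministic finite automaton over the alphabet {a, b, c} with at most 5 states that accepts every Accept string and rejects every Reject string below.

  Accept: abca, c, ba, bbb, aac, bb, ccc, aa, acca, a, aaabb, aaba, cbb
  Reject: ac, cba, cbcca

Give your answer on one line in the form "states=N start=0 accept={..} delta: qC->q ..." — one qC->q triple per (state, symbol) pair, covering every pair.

State merging on the prefix tree: take the shortest (then alphabetical) example prefix whose next move is undefined and point that move at state 0, else 1, else 2, ...; a target is out if some Accept/Reject pair would then sit in one state with the same input left (inseparable). If every existing state is out, open a new one.
a: 0a undefined. 0a->0: no, c/ac meet in 0 with "c" left. Open state 1: 0a->1.
b: 0b undefined. 0b->0: ok.
c: 0c undefined. 0c->0: no, ba/cba meet in 1. 0c->1: ok.
aa: 1a undefined. 1a->0: ok.
ab: 1b undefined. 1b->0: no, c/cba meet in 1. 1b->1: no, bbb/cba meet in 0. Open state 2: 1b->2.
ac: 1c undefined. 1c->0: no, bbb/ac meet in 0. 1c->1: no, c/ac meet in 1. 1c->2: ok.
abc: 2c undefined. 2c->0: no, bbb/cbcca meet in 0. 2c->1: ok.
cba: 2a undefined. 2a->0: no, abca/cba meet in 0. 2a->1: no, c/cba meet in 1. 2a->2: ok.
cbb: 2b undefined. 2b->0: ok.
All examples now run through 3 states with every (state, symbol) defined. Accept strings end in {0,1}, Reject strings end in {2}; accept={0,1}.

states=3 start=0 accept={0,1} delta: 0a->1 0b->0 0c->1 1a->0 1b->2 1c->2 2a->2 2b->0 2c->1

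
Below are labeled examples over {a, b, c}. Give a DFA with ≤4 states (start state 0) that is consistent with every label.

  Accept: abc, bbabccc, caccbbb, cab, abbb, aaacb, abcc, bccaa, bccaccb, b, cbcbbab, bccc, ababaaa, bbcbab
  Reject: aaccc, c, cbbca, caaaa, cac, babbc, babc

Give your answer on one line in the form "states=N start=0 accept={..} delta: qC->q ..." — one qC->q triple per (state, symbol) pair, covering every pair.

Grow the machine one transition at a time. Run the examples from 0; the earliest place one falls off (shortest prefix, ties alphabetical) gets sent to the lowest-numbered state that keeps every Accept/Reject pair distinguishable — a pair clashes when both reach the same state with identical unread suffix — and to a fresh state only if none does.
a: 0a undefined. 0a->0: ok.
b: 0b undefined. 0b->0: no, abc/c meet in 0 with "c" left. Open state 1: 0b->1.
c: 0c undefined. 0c->0: ok.
ba: 1a undefined. 1a->0: no, abc/babc meet in 1 with "c" left. 1a->1: ok.
bb: 1b undefined. 1b->0: no, abc/babbc meet in 1 with "c" left. 1b->1: no, abc/babbc meet in 1 with "c" left. Open state 2: 1b->2.
bc: 1c undefined. 1c->0: no, abc/aaccc meet in 0. 1c->1: ok.
bba: 2a undefined. 2a->0: no, ababaaa/aaccc meet in 0. 2a->1: ok.
bbc: 2c undefined. 2c->0: no, bbabccc/aaccc meet in 0. 2c->1: no, abc/cbbca meet in 1. 2c->2: no, abc/cbbca meet in 1. Open state 3: 2c->3.
abbb: 2b undefined. 2b->0: no, caccbbb/aaccc meet in 0. 2b->1: no, abc/babbc meet in 1. 2b->2: ok.
bbcb: 3b undefined. 3b->0: ok.
cbbca: 3a undefined. 3a->0: ok.
bbabcc: 3c undefined. 3c->0: no, bbabccc/aaccc meet in 0. 3c->1: ok.
All examples now run through 4 states with every (state, symbol) defined. Accept strings end in {1,2}, Reject strings end in {0,3}; accept={1,2}.

states=4 start=0 accept={1,2} delta: 0a->0 0b->1 0c->0 1a->1 1b->2 1c->1 2a->1 2b->2 2c->3 3a->0 3b->0 3c->1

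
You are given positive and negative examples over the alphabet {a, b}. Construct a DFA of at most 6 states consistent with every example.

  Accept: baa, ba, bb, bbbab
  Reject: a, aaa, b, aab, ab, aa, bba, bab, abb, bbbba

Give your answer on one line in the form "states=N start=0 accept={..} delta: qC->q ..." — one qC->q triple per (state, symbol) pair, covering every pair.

states=6 start=0 accept={3,4} delta: 0a->1 0b->2 1a->0 1b->0 2a->3 2b->4 3a->3 3b->0 4a->0 4b->5 5a->2 5b->0

Fold the examples into a partial DFA from state 0: repeatedly fix the first undefined (state, symbol) met by the shortest-then-alphabetical prefix, trying targets in increasing order and rejecting any under which an Accept and a Reject string meet in one state with the same remainder; add a state when all current targets are rejected. Accepting states are where Accept strings end.
a: 0a undefined. 0a->0: no, bb/abb meet in 0 with "bb" left. Open state 1: 0a->1.
b: 0b undefined. 0b->0: no, baa/aa meet in 1 with "a" left. 0b->1: no, baa/aaa meet in 1 with "aa" left. Open state 2: 0b->2.
aa: 1a undefined. 1a->0: ok.
ab: 1b undefined. 1b->0: ok.
ba: 2a undefined. 2a->0: no, baa/a meet in 1. 2a->1: no, baa/ab meet in 0. 2a->2: no, baa/b meet in 2. Open state 3: 2a->3.
bb: 2b undefined. 2b->0: no, bb/ab meet in 0. 2b->1: no, ba/bbbba meet in 3. 2b->2: no, ba/bba meet in 3. 2b->3: no, baa/bba meet in 3 with "a" left. Open state 4: 2b->4.
baa: 3a undefined. 3a->0: no, baa/ab meet in 0. 3a->1: no, baa/a meet in 1. 3a->2: no, baa/b meet in 2. 3a->3: ok.
bab: 3b undefined. 3b->0: ok.
bba: 4a undefined. 4a->0: ok.
bbb: 4b undefined. 4b->0: no, baa/bbbba meet in 3. 4b->1: no, bbbab/b meet in 2. 4b->2: no, bbbab/ab meet in 0. 4b->3: no, bbbab/ab meet in 0. 4b->4: no, bbbab/b meet in 2. Open state 5: 4b->5.
bbba: 5a undefined. 5a->0: no, bbbab/b meet in 2. 5a->1: no, bbbab/ab meet in 0. 5a->2: ok.
bbbb: 5b undefined. 5b->0: ok.
All examples now run through 6 states with every (state, symbol) defined. Accept strings end in {3,4}, Reject strings end in {0,1,2}; accept={3,4}.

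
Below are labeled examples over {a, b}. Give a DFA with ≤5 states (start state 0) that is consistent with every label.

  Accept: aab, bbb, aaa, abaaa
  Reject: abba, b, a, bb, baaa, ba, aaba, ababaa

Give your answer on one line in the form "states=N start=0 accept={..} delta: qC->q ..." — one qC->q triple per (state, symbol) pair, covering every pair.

Fold the examples into a partial DFA from state 0: repeatedly fix the first undefined (state, symbol) met by the shortest-then-alphabetical prefix, trying targets in increasing order and rejecting any under which an Accept and a Reject string meet in one state with the same remainder; add a state when all current targets are rejected. Accepting states are where Accept strings end.
a: 0a undefined. 0a->0: no, aab/b meet in 0 with "b" left. Open state 1: 0a->1.
b: 0b undefined. 0b->0: no, bbb/b meet in 0. 0b->1: ok.
aa: 1a undefined. 1a->0: no, aab/b meet in 1. 1a->1: no, aab/bb meet in 1 with "b" left. Open state 2: 1a->2.
ab: 1b undefined. 1b->0: no, bbb/b meet in 1. 1b->1: no, bbb/b meet in 1. 1b->2: ok.
aaa: 2a undefined. 2a->0: no, aaa/ababaa meet in 0. 2a->1: no, aaa/b meet in 1. 2a->2: no, aaa/bb meet in 2. Open state 3: 2a->3.
aab: 2b undefined. 2b->0: ok.
abaa: 3a undefined. 3a->0: no, aab/baaa meet in 0. 3a->1: no, abaaa/bb meet in 2. 3a->2: ok.
abab: 3b undefined. 3b->0: ok.
All examples now run through 4 states with every (state, symbol) defined. Accept strings end in {0,3}, Reject strings end in {1,2}; accept={0,3}.

states=4 start=0 accept={0,3} delta: 0a->1 0b->1 1a->2 1b->2 2a->3 2b->0 3a->2 3b->0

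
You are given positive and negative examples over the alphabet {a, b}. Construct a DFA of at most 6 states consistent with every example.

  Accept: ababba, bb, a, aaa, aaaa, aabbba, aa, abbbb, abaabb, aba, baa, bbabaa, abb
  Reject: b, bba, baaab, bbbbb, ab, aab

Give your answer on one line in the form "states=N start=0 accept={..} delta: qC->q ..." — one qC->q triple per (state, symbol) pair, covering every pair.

states=4 start=0 accept={0,2,3} delta: 0a->0 0b->1 1a->2 1b->3 2a->0 2b->0 3a->1 3b->1

State merging on the prefix tree: take the shortest (then alphabetical) example prefix whose next move is undefined and point that move at state 0, else 1, else 2, ...; a target is out if some Accept/Reject pair would then sit in one state with the same input left (inseparable). If every existing state is out, open a new one.
a: 0a undefined. 0a->0: ok.
b: 0b undefined. 0b->0: no, ababba/b meet in 0. Open state 1: 0b->1.
ba: 1a undefined. 1a->0: no, ababba/bba meet in 1 with "ba" left. 1a->1: no, bb/baaab meet in 1 with "b" left. Open state 2: 1a->2.
bb: 1b undefined. 1b->0: no, bb/bba meet in 0. 1b->1: no, bb/b meet in 1. 1b->2: no, baa/bba meet in 2 with "a" left. Open state 3: 1b->3.
baa: 2a undefined. 2a->0: ok.
bba: 3a undefined. 3a->0: no, a/bba meet in 0. 3a->1: ok.
bbb: 3b undefined. 3b->0: no, bb/bbbbb meet in 3. 3b->1: ok.
abab: 2b undefined. 2b->0: ok.
All examples now run through 4 states with every (state, symbol) defined. Accept strings end in {0,2,3}, Reject strings end in {1}; accept={0,2,3}.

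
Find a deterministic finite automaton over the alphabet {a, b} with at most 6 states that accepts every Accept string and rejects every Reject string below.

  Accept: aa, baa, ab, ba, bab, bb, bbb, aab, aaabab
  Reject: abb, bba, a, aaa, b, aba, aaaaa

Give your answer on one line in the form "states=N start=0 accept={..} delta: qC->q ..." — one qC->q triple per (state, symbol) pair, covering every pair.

Fold the examples into a partial DFA from state 0: repeatedly fix the first undefined (state, symbol) met by the shortest-then-alphabetical prefix, trying targets in increasing order and rejecting any under which an Accept and a Reject string meet in one state with the same remainder; add a state when all current targets are rejected. Accepting states are where Accept strings end.
a: 0a undefined. 0a->0: no, aa/a meet in 0. Open state 1: 0a->1.
b: 0b undefined. 0b->0: no, ba/bba meet in 1. 0b->1: no, baa/aaa meet in 1 with "aa" left. Open state 2: 0b->2.
aa: 1a undefined. 1a->0: no, aab/b meet in 2. 1a->1: no, aa/a meet in 1. 1a->2: no, aa/b meet in 2. Open state 3: 1a->3.
ab: 1b undefined. 1b->0: ok.
ba: 2a undefined. 2a->0: no, baa/a meet in 1. 2a->1: no, ba/a meet in 1. 2a->2: no, baa/abb meet in 2. 2a->3: no, baa/aaa meet in 3 with "a" left. Open state 4: 2a->4.
bb: 2b undefined. 2b->0: no, bbb/abb meet in 2. 2b->1: no, aa/bba meet in 3. 2b->2: no, ba/bba meet in 4. 2b->3: ok.
aaa: 3a undefined. 3a->0: no, aa/aaaaa meet in 3. 3a->1: ok.
aab: 3b undefined. 3b->0: ok.
baa: 4a undefined. 4a->0: ok.
bab: 4b undefined. 4b->0: ok.
All examples now run through 5 states with every (state, symbol) defined. Accept strings end in {0,3,4}, Reject strings end in {1,2}; accept={0,3,4}.

states=5 start=0 accept={0,3,4} delta: 0a->1 0b->2 1a->3 1b->0 2a->4 2b->3 3a->1 3b->0 4a->0 4b->0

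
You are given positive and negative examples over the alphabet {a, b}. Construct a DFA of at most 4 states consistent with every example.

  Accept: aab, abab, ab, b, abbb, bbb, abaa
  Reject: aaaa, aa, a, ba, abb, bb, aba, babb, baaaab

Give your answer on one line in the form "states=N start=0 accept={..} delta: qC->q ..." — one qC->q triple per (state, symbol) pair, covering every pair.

states=3 start=0 accept={1} delta: 0a->0 0b->1 1a->2 1b->0 2a->1 2b->1

Grow the machine one transition at a time. Run the examples from 0; the earliest place one falls off (shortest prefix, ties alphabetical) gets sent to the lowest-numbered state that keeps every Accept/Reject pair distinguishable — a pair clashes when both reach the same state with identical unread suffix — and to a fresh state only if none does.
a: 0a undefined. 0a->0: ok.
b: 0b undefined. 0b->0: no, aab/aaaa meet in 0. Open state 1: 0b->1.
ba: 1a undefined. 1a->0: no, aab/baaaab meet in 1. 1a->1: no, aab/ba meet in 1. Open state 2: 1a->2.
bb: 1b undefined. 1b->0: ok.
baa: 2a undefined. 2a->0: no, aab/baaaab meet in 1. 2a->1: ok.
bab: 2b undefined. 2b->0: no, aab/babb meet in 1. 2b->1: ok.
All examples now run through 3 states with every (state, symbol) defined. Accept strings end in {1}, Reject strings end in {0,2}; accept={1}.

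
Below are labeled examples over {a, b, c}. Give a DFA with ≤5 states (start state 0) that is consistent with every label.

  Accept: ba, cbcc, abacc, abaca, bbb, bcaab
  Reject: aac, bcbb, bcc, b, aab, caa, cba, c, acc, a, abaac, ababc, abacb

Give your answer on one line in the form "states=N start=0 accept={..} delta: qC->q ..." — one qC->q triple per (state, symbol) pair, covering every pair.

State merging on the prefix tree: take the shortest (then alphabetical) example prefix whose next move is undefined and point that move at state 0, else 1, else 2, ...; a target is out if some Accept/Reject pair would then sit in one state with the same input left (inseparable). If every existing state is out, open a new one.
a: 0a undefined. 0a->0: ok.
b: 0b undefined. 0b->0: no, ba/b meet in 0. Open state 1: 0b->1.
c: 0c undefined. 0c->0: no, ba/cba meet in 1 with "a" left. 0c->1: ok.
ba: 1a undefined. 1a->0: no, ba/caa meet in 0. 1a->1: no, ba/aac meet in 1. Open state 2: 1a->2.
bb: 1b undefined. 1b->0: no, cbcc/acc meet in 1 with "c" left. 1b->1: no, ba/cba meet in 2. 1b->2: ok.
bc: 1c undefined. 1c->0: no, ba/bcbb meet in 2. 1c->1: no, bbb/bcbb meet in 2 with "b" left. 1c->2: no, ba/acc meet in 2. Open state 3: 1c->3.
bbb: 2b undefined. 2b->0: no, bbb/a meet in 0. 2b->1: no, bbb/aac meet in 1. 2b->2: ok.
bca: 3a undefined. 3a->0: no, bcaab/aac meet in 1. 3a->1: ok.
bcb: 3b undefined. 3b->0: ok.
bcc: 3c undefined. 3c->0: ok.
caa: 2a undefined. 2a->0: ok.
cbc: 2c undefined. 2c->0: no, cbcc/aac meet in 1. 2c->1: no, ba/abacb meet in 2. 2c->2: no, ba/ababc meet in 2. 2c->3: no, cbcc/bcc meet in 0. Open state 4: 2c->4.
cbcc: 4c undefined. 4c->0: no, cbcc/bcc meet in 0. 4c->1: no, cbcc/aac meet in 1. 4c->2: ok.
abaca: 4a undefined. 4a->0: no, abaca/bcc meet in 0. 4a->1: no, abaca/aac meet in 1. 4a->2: ok.
abacb: 4b undefined. 4b->0: ok.
All examples now run through 5 states with every (state, symbol) defined. Accept strings end in {2}, Reject strings end in {0,1,3,4}; accept={2}.

states=5 start=0 accept={2} delta: 0a->0 0b->1 0c->1 1a->2 1b->2 1c->3 2a->0 2b->2 2c->4 3a->1 3b->0 3c->0 4a->2 4b->0 4c->2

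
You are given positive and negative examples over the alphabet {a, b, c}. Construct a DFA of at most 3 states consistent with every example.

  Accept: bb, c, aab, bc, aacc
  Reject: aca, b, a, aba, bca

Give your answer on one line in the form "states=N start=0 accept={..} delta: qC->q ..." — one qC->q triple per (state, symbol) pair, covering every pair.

states=2 start=0 accept={0} delta: 0a->1 0b->1 0c->0 1a->1 1b->0 1c->0

Fold the examples into a partial DFA from state 0: repeatedly fix the first undefined (state, symbol) met by the shortest-then-alphabetical prefix, trying targets in increasing order and rejecting any under which an Accept and a Reject string meet in one state with the same remainder; add a state when all current targets are rejected. Accepting states are where Accept strings end.
a: 0a undefined. 0a->0: no, aab/b meet in 0 with "b" left. Open state 1: 0a->1.
b: 0b undefined. 0b->0: no, bb/b meet in 0. 0b->1: ok.
c: 0c undefined. 0c->0: ok.
aa: 1a undefined. 1a->0: no, aab/b meet in 1. 1a->1: ok.
ab: 1b undefined. 1b->0: ok.
ac: 1c undefined. 1c->0: ok.
All examples now run through 2 states with every (state, symbol) defined. Accept strings end in {0}, Reject strings end in {1}; accept={0}.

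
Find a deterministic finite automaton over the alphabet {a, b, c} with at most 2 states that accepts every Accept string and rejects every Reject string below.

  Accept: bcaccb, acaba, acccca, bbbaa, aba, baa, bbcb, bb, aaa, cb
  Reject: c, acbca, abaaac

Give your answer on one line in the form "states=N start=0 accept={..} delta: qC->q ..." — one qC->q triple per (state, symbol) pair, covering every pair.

Fold the examples into a partial DFA from state 0: repeatedly fix the first undefined (state, symbol) met by the shortest-then-alphabetical prefix, trying targets in increasing order and rejecting any under which an Accept and a Reject string meet in one state with the same remainder; add a state when all current targets are rejected. Accepting states are where Accept strings end.
a: 0a undefined. 0a->0: ok.
b: 0b undefined. 0b->0: ok.
c: 0c undefined. 0c->0: no, bcaccb/c meet in 0. Open state 1: 0c->1.
cb: 1b undefined. 1b->0: ok.
aca: 1a undefined. 1a->0: no, acaba/acbca meet in 0. 1a->1: ok.
acc: 1c undefined. 1c->0: ok.
All examples now run through 2 states with every (state, symbol) defined. Accept strings end in {0}, Reject strings end in {1}; accept={0}.

states=2 start=0 accept={0} delta: 0a->0 0b->0 0c->1 1a->1 1b->0 1c->0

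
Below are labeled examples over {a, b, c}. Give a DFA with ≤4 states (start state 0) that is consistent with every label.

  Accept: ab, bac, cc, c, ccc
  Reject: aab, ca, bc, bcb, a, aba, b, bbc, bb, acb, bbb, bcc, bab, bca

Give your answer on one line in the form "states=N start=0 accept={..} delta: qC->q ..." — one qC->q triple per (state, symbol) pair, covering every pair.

Grow the machine one transition at a time. Run the examples from 0; the earliest place one falls off (shortest prefix, ties alphabetical) gets sent to the lowest-numbered state that keeps every Accept/Reject pair distinguishable — a pair clashes when both reach the same state with identical unread suffix — and to a fresh state only if none does.
a: 0a undefined. 0a->0: no, ab/aab meet in 0 with "b" left. Open state 1: 0a->1.
b: 0b undefined. 0b->0: no, ab/bab meet in 1 with "b" left. 0b->1: no, ab/bb meet in 1 with "b" left. Open state 2: 0b->2.
c: 0c undefined. 0c->0: ok.
aa: 1a undefined. 1a->0: ok.
ab: 1b undefined. 1b->0: ok.
ac: 1c undefined. 1c->0: ok.
ba: 2a undefined. 2a->0: ok.
bb: 2b undefined. 2b->0: no, ab/bbc meet in 0. 2b->1: no, ab/bbc meet in 0. 2b->2: ok.
bc: 2c undefined. 2c->0: no, ab/bc meet in 0. 2c->1: no, ab/bcb meet in 0. 2c->2: no, ab/bca meet in 0. Open state 3: 2c->3.
bca: 3a undefined. 3a->0: no, ab/bca meet in 0. 3a->1: ok.
bcb: 3b undefined. 3b->0: no, ab/bcb meet in 0. 3b->1: ok.
bcc: 3c undefined. 3c->0: no, ab/bcc meet in 0. 3c->1: ok.
All examples now run through 4 states with every (state, symbol) defined. Accept strings end in {0}, Reject strings end in {1,2,3}; accept={0}.

states=4 start=0 accept={0} delta: 0a->1 0b->2 0c->0 1a->0 1b->0 1c->0 2a->0 2b->2 2c->3 3a->1 3b->1 3c->1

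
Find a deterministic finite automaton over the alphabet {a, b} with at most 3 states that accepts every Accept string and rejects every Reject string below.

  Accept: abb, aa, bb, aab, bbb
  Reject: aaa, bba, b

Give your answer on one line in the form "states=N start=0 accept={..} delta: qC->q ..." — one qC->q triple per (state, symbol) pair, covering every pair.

Grow the machine one transition at a time. Run the examples from 0; the earliest place one falls off (shortest prefix, ties alphabetical) gets sent to the lowest-numbered state that keeps every Accept/Reject pair distinguishable — a pair clashes when both reach the same state with identical unread suffix — and to a fresh state only if none does.
a: 0a undefined. 0a->0: no, aa/aaa meet in 0. Open state 1: 0a->1.
b: 0b undefined. 0b->0: no, bb/b meet in 0. 0b->1: ok.
aa: 1a undefined. 1a->0: no, aab/aaa meet in 1. 1a->1: no, aa/aaa meet in 1. Open state 2: 1a->2.
ab: 1b undefined. 1b->0: no, abb/bba meet in 1. 1b->1: no, abb/b meet in 1. 1b->2: ok.
aaa: 2a undefined. 2a->0: ok.
aab: 2b undefined. 2b->0: no, abb/aaa meet in 0. 2b->1: no, abb/b meet in 1. 2b->2: ok.
All examples now run through 3 states with every (state, symbol) defined. Accept strings end in {2}, Reject strings end in {0,1}; accept={2}.

states=3 start=0 accept={2} delta: 0a->1 0b->1 1a->2 1b->2 2a->0 2b->2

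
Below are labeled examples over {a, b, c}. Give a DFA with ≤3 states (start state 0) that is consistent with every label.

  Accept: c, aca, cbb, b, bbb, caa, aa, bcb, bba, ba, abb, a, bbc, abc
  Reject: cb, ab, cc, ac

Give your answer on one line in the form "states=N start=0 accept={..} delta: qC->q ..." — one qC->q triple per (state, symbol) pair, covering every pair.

Grow the machine one transition at a time. Run the examples from 0; the earliest place one falls off (shortest prefix, ties alphabetical) gets sent to the lowest-numbered state that keeps every Accept/Reject pair distinguishable — a pair clashes when both reach the same state with identical unread suffix — and to a fresh state only if none does.
a: 0a undefined. 0a->0: no, c/ac meet in 0 with "c" left. Open state 1: 0a->1.
b: 0b undefined. 0b->0: no, bcb/cb meet in 0 with "cb" left. 0b->1: ok.
c: 0c undefined. 0c->0: no, c/cc meet in 0. 0c->1: ok.
aa: 1a undefined. 1a->0: ok.
ab: 1b undefined. 1b->0: no, aa/cb meet in 0. 1b->1: no, c/cb meet in 1. Open state 2: 1b->2.
ac: 1c undefined. 1c->0: no, aa/cc meet in 0. 1c->1: no, c/cc meet in 1. 1c->2: ok.
abb: 2b undefined. 2b->0: ok.
abc: 2c undefined. 2c->0: ok.
aca: 2a undefined. 2a->0: ok.
All examples now run through 3 states with every (state, symbol) defined. Accept strings end in {0,1}, Reject strings end in {2}; accept={0,1}.

states=3 start=0 accept={0,1} delta: 0a->1 0b->1 0c->1 1a->0 1b->2 1c->2 2a->0 2b->0 2c->0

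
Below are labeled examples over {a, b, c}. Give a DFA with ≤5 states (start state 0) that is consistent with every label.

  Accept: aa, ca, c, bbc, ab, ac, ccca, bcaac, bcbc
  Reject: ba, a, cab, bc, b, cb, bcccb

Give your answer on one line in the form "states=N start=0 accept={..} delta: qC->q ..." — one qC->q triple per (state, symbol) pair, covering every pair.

states=4 start=0 accept={0,3} delta: 0a->1 0b->2 0c->3 1a->0 1b->0 1c->0 2a->1 2b->0 2c->1 3a->0 3b->1 3c->0

Grow the machine one transition at a time. Run the examples from 0; the earliest place one falls off (shortest prefix, ties alphabetical) gets sent to the lowest-numbered state that keeps every Accept/Reject pair distinguishable — a pair clashes when both reach the same state with identical unread suffix — and to a fresh state only if none does.
a: 0a undefined. 0a->0: no, aa/a meet in 0. Open state 1: 0a->1.
b: 0b undefined. 0b->0: no, c/bc meet in 0 with "c" left. 0b->1: no, aa/ba meet in 1 with "a" left. Open state 2: 0b->2.
c: 0c undefined. 0c->0: no, ca/a meet in 1. 0c->1: no, c/a meet in 1. 0c->2: no, ca/ba meet in 2 with "a" left. Open state 3: 0c->3.
aa: 1a undefined. 1a->0: ok.
ab: 1b undefined. 1b->0: ok.
ac: 1c undefined. 1c->0: ok.
ba: 2a undefined. 2a->0: no, aa/ba meet in 0. 2a->1: ok.
bb: 2b undefined. 2b->0: ok.
bc: 2c undefined. 2c->0: no, aa/bc meet in 0. 2c->1: ok.
ca: 3a undefined. 3a->0: ok.
cb: 3b undefined. 3b->0: no, aa/cb meet in 0. 3b->1: ok.
cc: 3c undefined. 3c->0: ok.
All examples now run through 4 states with every (state, symbol) defined. Accept strings end in {0,3}, Reject strings end in {1,2}; accept={0,3}.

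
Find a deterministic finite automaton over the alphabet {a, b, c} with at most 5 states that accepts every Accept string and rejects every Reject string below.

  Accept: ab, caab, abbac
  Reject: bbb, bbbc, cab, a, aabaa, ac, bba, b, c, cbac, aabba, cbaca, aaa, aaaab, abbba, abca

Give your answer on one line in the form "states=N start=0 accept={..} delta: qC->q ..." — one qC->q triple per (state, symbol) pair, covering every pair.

states=4 start=0 accept={2} delta: 0a->1 0b->0 0c->1 1a->0 1b->2 1c->0 2a->0 2b->3 2c->0 3a->3 3b->0 3c->2

State merging on the prefix tree: take the shortest (then alphabetical) example prefix whose next move is undefined and point that move at state 0, else 1, else 2, ...; a target is out if some Accept/Reject pair would then sit in one state with the same input left (inseparable). If every existing state is out, open a new one.
a: 0a undefined. 0a->0: no, ab/b meet in 0 with "b" left. Open state 1: 0a->1.
b: 0b undefined. 0b->0: ok.
c: 0c undefined. 0c->0: no, ab/cab meet in 1 with "b" left. 0c->1: ok.
aa: 1a undefined. 1a->0: ok.
ab: 1b undefined. 1b->0: no, ab/bbb meet in 0. 1b->1: no, ab/bbbc meet in 1. Open state 2: 1b->2.
ac: 1c undefined. 1c->0: ok.
abb: 2b undefined. 2b->0: no, abbac/bbb meet in 0. 2b->1: no, abbac/bbbc meet in 1. 2b->2: no, abbac/cbac meet in 2 with "ac" left. Open state 3: 2b->3.
abc: 2c undefined. 2c->0: ok.
cba: 2a undefined. 2a->0: ok.
abba: 3a undefined. 3a->0: no, abbac/bbbc meet in 1. 3a->1: no, abbac/bbb meet in 0. 3a->2: no, abbac/bbb meet in 0. 3a->3: ok.
abbb: 3b undefined. 3b->0: ok.
abbac: 3c undefined. 3c->0: no, abbac/bbb meet in 0. 3c->1: no, abbac/bbbc meet in 1. 3c->2: ok.
All examples now run through 4 states with every (state, symbol) defined. Accept strings end in {2}, Reject strings end in {0,1}; accept={2}.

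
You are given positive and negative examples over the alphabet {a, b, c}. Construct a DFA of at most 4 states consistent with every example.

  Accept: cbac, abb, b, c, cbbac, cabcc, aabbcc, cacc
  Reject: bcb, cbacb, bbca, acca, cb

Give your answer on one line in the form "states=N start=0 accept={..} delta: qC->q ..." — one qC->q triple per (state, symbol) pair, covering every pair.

states=3 start=0 accept={0,1} delta: 0a->0 0b->0 0c->1 1a->2 1b->2 1c->1 2a->0 2b->0 2c->0

Grow the machine one transition at a time. Run the examples from 0; the earliest place one falls off (shortest prefix, ties alphabetical) gets sent to the lowest-numbered state that keeps every Accept/Reject pair distinguishable — a pair clashes when both reach the same state with identical unread suffix — and to a fresh state only if none does.
a: 0a undefined. 0a->0: ok.
b: 0b undefined. 0b->0: ok.
c: 0c undefined. 0c->0: no, cbac/bcb meet in 0. Open state 1: 0c->1.
ca: 1a undefined. 1a->0: no, abb/bbca meet in 0. 1a->1: no, c/bbca meet in 1. Open state 2: 1a->2.
cb: 1b undefined. 1b->0: no, abb/bcb meet in 0. 1b->1: no, c/bcb meet in 1. 1b->2: ok.
acc: 1c undefined. 1c->0: no, abb/acca meet in 0. 1c->1: ok.
cab: 2b undefined. 2b->0: ok.
cac: 2c undefined. 2c->0: ok.
cba: 2a undefined. 2a->0: ok.
All examples now run through 3 states with every (state, symbol) defined. Accept strings end in {0,1}, Reject strings end in {2}; accept={0,1}.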